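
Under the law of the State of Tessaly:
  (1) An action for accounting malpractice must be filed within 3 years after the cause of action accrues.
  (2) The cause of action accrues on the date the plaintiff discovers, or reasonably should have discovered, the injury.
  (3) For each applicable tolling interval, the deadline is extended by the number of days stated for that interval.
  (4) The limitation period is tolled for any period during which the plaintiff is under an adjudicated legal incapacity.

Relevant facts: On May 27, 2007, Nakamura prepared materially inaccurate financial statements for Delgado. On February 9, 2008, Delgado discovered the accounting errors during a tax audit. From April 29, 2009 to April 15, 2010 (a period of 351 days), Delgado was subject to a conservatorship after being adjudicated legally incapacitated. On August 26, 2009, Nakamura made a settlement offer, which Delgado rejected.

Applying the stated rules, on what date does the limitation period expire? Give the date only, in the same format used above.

Under the discovery rule, the claim accrued on February 9, 2008, when Delgado discovered the injury — not on the May 27, 2007 date of the underlying act.
3 years from February 9, 2008 is February 9, 2011.
The plaintiff's legal incapacity from April 29, 2009 to April 15, 2010 tolled the period for 351 days, extending the deadline to January 26, 2012.
None of the other events listed affects the running of the period under the stated rules.

January 26, 2012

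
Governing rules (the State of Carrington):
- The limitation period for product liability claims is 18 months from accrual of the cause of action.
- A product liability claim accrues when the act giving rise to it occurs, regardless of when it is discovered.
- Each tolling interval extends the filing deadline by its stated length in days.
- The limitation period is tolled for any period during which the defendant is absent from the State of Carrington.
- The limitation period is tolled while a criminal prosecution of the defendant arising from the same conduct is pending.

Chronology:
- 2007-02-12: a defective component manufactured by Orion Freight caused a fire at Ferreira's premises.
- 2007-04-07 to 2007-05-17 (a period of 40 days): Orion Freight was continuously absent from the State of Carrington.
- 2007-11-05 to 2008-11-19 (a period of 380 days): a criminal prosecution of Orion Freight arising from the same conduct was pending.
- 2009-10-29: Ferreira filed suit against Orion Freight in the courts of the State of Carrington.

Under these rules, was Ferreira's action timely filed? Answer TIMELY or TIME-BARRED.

The cause of action accrued on 2007-02-12, the date of the act.
The untolled deadline — 18 months after 2007-02-12 — is 2008-08-12.
The period was tolled for 40 days by the defendant's absence from the jurisdiction (2007-04-07 to 2007-05-17), pushing the deadline to 2008-09-21.
The pending criminal prosecution from 2007-11-05 to 2008-11-19 tolled the period for 380 days, extending the deadline to 2009-10-06.
Filing on 2009-10-29 missed the 2009-10-06 deadline — the action is time-barred.

TIME-BARRED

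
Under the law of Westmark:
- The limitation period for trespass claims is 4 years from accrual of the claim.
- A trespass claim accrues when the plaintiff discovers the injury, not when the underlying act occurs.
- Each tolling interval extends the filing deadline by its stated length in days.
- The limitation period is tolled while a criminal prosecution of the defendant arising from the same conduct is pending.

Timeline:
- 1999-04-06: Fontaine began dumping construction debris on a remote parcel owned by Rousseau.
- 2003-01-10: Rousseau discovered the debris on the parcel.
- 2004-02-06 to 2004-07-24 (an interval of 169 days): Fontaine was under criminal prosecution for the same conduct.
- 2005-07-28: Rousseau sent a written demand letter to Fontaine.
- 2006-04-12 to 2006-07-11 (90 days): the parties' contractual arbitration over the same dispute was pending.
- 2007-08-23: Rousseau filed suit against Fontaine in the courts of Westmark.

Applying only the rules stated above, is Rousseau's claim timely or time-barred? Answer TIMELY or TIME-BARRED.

TIME-BARRED

Accrual is tied to discovery, so the period began on 2003-01-10 rather than on 1999-04-06 when the act occurred.
The untolled deadline — 4 years after 2003-01-10 — is 2007-01-10.
The period was tolled for 169 days by the pending criminal prosecution (2004-02-06 to 2004-07-24), pushing the deadline to 2007-06-28.
No stated provision tolls the period for a pending arbitration, so the interval from 2006-04-12 to 2006-07-11 has no effect on the deadline.
None of the other events listed affects the running of the period under the stated rules.
Filing on 2007-08-23 missed the 2007-06-28 deadline — the action is time-barred.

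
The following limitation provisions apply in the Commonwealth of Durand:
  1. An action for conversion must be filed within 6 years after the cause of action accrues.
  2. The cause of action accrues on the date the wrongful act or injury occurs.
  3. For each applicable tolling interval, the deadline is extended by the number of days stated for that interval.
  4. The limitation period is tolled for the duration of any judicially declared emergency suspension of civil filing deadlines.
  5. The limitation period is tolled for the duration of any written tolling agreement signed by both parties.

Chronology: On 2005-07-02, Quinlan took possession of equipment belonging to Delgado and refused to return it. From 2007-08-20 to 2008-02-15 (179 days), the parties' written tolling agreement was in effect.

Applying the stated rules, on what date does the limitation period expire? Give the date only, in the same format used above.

The limitation period began to run on 2005-07-02.
Adding the 6 years base period to 2005-07-02 gives a deadline of 2011-07-02, before any tolling.
The period was tolled for 179 days by the written tolling agreement (2007-08-20 to 2008-02-15), pushing the deadline to 2011-12-28.

2011-12-28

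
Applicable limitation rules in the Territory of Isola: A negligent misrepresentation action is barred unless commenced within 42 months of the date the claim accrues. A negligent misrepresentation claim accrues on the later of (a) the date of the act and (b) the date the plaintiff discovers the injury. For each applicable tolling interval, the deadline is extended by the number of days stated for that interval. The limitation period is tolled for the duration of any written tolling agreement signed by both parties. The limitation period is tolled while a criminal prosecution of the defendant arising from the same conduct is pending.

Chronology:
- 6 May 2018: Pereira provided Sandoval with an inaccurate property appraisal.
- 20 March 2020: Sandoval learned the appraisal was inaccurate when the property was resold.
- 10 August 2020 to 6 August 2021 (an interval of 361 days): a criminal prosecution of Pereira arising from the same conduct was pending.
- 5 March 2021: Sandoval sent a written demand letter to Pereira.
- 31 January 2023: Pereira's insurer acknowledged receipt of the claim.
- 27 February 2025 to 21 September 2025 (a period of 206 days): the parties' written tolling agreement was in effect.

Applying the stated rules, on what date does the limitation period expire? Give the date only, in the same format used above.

The claim accrued on 20 March 2020 — the later of the 6 May 2018 act and the 20 March 2020 discovery.
42 months from 20 March 2020 is 20 September 2023.
The pending criminal prosecution from 10 August 2020 to 6 August 2021 tolled the period for 361 days, extending the deadline to 15 September 2024.
By the time the written tolling agreement began on 27 February 2025, the limitation period had already expired on 15 September 2024; that interval cannot revive it.
Nothing else in the chronology tolls or restarts the period.

15 September 2024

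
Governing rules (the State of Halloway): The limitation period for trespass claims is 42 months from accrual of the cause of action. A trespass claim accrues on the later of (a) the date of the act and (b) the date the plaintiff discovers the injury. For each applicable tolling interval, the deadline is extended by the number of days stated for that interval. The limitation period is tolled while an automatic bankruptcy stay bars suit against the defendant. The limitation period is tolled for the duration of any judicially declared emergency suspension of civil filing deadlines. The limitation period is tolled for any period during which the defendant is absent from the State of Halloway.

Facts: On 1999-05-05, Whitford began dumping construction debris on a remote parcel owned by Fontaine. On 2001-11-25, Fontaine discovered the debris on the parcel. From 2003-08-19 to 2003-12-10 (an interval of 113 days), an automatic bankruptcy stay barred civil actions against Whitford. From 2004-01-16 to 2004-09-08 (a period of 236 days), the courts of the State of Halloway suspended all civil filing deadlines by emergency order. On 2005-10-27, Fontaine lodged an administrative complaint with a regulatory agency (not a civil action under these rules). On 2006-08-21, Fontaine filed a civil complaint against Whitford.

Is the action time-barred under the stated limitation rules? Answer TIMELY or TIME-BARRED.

Because discovery on 2001-11-25 post-dates the 1999-05-05 act, accrual under the later-of rule falls on 2001-11-25.
The untolled deadline — 42 months after 2001-11-25 — is 2005-05-25.
Because the automatic bankruptcy stay ran from 2003-08-19 to 2003-12-10, the deadline is extended by 113 days to 2005-09-15.
Because the emergency suspension of filing deadlines ran from 2004-01-16 to 2004-09-08, the deadline is extended by 236 days to 2006-05-09.
None of the other events listed affects the running of the period under the stated rules.
Filing on 2006-08-21 missed the 2006-05-09 deadline — the action is time-barred.

TIME-BARRED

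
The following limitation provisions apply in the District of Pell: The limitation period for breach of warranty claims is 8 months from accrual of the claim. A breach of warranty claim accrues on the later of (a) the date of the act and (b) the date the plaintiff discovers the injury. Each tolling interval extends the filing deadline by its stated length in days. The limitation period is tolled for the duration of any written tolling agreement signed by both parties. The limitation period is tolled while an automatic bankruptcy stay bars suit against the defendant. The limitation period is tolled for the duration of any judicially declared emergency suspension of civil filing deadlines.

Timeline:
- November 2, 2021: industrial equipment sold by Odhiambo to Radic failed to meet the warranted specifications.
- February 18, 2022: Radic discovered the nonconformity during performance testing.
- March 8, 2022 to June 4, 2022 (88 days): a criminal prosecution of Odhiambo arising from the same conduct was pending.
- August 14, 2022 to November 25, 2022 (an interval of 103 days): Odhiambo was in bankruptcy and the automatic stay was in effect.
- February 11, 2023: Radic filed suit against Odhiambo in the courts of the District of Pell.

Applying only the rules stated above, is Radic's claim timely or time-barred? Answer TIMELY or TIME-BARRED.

TIME-BARRED

Because discovery on February 18, 2022 post-dates the November 2, 2021 act, accrual under the later-of rule falls on February 18, 2022.
Adding the 8 months base period to February 18, 2022 gives a deadline of October 18, 2022, before any tolling.
The period was tolled for 103 days by the automatic bankruptcy stay (August 14, 2022 to November 25, 2022), pushing the deadline to January 29, 2023.
The pending criminal prosecution from March 8, 2022 to June 4, 2022 does not toll the period, because no stated rule makes a criminal prosecution a tolling event.
The February 11, 2023 filing falls after the January 29, 2023 deadline; the claim is time-barred.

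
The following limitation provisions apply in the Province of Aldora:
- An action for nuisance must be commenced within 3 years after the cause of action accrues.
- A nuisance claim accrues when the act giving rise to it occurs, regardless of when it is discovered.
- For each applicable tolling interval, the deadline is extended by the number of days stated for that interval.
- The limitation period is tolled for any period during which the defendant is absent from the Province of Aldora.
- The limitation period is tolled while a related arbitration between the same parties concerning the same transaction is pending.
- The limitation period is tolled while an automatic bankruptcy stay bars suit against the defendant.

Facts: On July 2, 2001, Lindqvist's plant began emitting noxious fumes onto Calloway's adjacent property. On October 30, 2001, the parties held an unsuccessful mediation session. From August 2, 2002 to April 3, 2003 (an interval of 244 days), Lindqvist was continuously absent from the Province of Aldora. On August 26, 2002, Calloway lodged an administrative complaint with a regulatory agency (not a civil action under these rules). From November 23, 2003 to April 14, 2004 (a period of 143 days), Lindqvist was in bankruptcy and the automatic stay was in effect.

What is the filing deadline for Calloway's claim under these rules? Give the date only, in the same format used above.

The cause of action accrued on July 2, 2001, the date of the act.
The untolled deadline — 3 years after July 2, 2001 — is July 2, 2004.
The defendant's absence from the jurisdiction from August 2, 2002 to April 3, 2003 tolled the period for 244 days, extending the deadline to March 3, 2005.
Because the automatic bankruptcy stay ran from November 23, 2003 to April 14, 2004, the deadline is extended by 143 days to July 24, 2005.
None of the other events listed affects the running of the period under the stated rules.

July 24, 2005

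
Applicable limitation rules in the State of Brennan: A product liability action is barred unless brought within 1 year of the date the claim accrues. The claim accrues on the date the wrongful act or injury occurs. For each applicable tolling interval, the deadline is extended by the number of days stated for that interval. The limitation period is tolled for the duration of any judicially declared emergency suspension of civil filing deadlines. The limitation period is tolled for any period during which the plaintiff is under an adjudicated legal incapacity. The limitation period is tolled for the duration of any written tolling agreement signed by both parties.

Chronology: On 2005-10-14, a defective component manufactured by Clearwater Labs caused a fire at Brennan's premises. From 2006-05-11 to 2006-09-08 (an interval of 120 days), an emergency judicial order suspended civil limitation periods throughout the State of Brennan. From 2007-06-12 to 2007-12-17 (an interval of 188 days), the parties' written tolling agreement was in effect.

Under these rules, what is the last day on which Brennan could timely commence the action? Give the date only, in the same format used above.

2007-02-11

The limitation period began to run on 2005-10-14.
Adding the 1 year base period to 2005-10-14 gives a deadline of 2006-10-14, before any tolling.
The period was tolled for 120 days by the emergency suspension of filing deadlines (2006-05-11 to 2006-09-08), pushing the deadline to 2007-02-11.
The written tolling agreement starting 2007-06-12 came too late — the period had run on 2007-02-11 — and so does not extend the deadline.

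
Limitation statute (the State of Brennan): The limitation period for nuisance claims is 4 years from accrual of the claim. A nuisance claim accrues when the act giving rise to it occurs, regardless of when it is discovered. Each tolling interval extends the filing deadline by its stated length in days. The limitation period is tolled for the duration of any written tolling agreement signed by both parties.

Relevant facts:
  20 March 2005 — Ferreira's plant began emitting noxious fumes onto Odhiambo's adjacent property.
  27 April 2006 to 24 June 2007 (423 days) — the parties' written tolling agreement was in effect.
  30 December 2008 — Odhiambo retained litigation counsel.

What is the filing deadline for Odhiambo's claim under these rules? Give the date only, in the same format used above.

17 May 2010

The limitation period began to run on 20 March 2005.
The untolled deadline — 4 years after 20 March 2005 — is 20 March 2009.
The period was tolled for 423 days by the written tolling agreement (27 April 2006 to 24 June 2007), pushing the deadline to 17 May 2010.
The other events in the timeline have no effect on the limitation period under the stated rules.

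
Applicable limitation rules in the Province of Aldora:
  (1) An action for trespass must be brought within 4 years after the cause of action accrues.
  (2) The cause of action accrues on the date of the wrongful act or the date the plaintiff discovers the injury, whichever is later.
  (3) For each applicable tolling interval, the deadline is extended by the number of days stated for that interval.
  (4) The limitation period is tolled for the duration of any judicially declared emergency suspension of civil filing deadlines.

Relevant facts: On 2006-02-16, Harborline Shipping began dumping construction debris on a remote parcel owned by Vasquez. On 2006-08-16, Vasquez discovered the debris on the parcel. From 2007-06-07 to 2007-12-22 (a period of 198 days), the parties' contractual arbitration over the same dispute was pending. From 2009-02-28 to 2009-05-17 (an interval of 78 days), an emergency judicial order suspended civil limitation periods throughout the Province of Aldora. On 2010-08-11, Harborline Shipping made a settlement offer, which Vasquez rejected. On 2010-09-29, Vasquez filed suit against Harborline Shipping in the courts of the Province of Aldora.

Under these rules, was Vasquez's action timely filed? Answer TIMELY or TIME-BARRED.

TIMELY

Because discovery on 2006-08-16 post-dates the 2006-02-16 act, accrual under the later-of rule falls on 2006-08-16.
4 years from 2006-08-16 is 2010-08-16.
The period was tolled for 78 days by the emergency suspension of filing deadlines (2009-02-28 to 2009-05-17), pushing the deadline to 2010-11-02.
Although a pending arbitration ran from 2007-06-07 to 2007-12-22, the stated rules do not make that a tolling event, so it is disregarded.
Nothing else in the chronology tolls or restarts the period.
Filing on 2010-09-29 beat the 2010-11-02 deadline — the action is timely.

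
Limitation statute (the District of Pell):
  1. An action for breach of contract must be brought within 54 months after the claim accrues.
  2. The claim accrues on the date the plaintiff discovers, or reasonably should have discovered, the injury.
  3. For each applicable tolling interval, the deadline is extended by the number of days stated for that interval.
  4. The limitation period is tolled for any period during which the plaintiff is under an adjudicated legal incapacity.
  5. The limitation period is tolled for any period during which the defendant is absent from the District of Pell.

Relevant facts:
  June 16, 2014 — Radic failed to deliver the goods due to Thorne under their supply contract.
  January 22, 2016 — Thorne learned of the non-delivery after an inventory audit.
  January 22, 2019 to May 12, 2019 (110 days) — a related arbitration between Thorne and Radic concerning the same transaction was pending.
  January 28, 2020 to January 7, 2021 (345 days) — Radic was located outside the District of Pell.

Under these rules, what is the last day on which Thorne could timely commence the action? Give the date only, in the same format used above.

The claim did not accrue until Thorne discovered the injury on January 22, 2016; the June 16, 2014 act date does not start the clock under the stated rule.
54 months from January 22, 2016 is July 22, 2020.
Because the defendant's absence from the jurisdiction ran from January 28, 2020 to January 7, 2021, the deadline is extended by 345 days to July 2, 2021.
The pending related arbitration from January 22, 2019 to May 12, 2019 does not toll the period, because no stated rule makes a pending arbitration a tolling event.

July 2, 2021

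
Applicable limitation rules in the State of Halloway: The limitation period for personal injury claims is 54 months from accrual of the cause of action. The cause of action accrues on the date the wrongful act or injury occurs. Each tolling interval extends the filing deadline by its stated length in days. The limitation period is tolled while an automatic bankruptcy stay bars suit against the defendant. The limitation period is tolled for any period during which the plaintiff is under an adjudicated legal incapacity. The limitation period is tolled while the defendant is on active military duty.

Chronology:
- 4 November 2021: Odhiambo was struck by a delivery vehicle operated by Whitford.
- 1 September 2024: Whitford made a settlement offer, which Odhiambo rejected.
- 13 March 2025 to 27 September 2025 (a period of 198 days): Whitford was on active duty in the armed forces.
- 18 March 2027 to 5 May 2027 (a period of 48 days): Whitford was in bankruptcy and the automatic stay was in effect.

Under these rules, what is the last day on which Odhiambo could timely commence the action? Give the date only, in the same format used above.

The claim accrued on 4 November 2021, when the wrongful act occurred.
Adding the 54 months base period to 4 November 2021 gives a deadline of 4 May 2026, before any tolling.
Because the defendant's active military service ran from 13 March 2025 to 27 September 2025, the deadline is extended by 198 days to 18 November 2026.
The automatic bankruptcy stay starting 18 March 2027 came too late — the period had run on 18 November 2026 — and so does not extend the deadline.
None of the other events listed affects the running of the period under the stated rules.

18 November 2026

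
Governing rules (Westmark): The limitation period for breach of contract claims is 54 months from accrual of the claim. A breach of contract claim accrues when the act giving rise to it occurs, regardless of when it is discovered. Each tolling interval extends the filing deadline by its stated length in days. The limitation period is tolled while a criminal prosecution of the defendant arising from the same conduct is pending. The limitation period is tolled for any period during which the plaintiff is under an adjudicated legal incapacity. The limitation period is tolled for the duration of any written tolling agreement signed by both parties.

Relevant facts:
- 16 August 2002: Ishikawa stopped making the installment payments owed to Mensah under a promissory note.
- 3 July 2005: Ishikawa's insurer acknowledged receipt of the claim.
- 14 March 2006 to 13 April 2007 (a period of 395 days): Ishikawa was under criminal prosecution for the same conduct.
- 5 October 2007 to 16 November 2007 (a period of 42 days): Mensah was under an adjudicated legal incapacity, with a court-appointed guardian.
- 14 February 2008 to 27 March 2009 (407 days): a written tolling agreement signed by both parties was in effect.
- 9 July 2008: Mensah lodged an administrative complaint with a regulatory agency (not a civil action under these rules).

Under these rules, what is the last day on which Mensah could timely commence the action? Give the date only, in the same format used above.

9 June 2009

The limitation period began to run on 16 August 2002.
54 months from 16 August 2002 is 16 February 2007.
The pending criminal prosecution from 14 March 2006 to 13 April 2007 tolled the period for 395 days, extending the deadline to 17 March 2008.
The period was tolled for 42 days by the plaintiff's legal incapacity (5 October 2007 to 16 November 2007), pushing the deadline to 28 April 2008.
The written tolling agreement from 14 February 2008 to 27 March 2009 tolled the period for 407 days, extending the deadline to 9 June 2009.
Nothing else in the chronology tolls or restarts the period.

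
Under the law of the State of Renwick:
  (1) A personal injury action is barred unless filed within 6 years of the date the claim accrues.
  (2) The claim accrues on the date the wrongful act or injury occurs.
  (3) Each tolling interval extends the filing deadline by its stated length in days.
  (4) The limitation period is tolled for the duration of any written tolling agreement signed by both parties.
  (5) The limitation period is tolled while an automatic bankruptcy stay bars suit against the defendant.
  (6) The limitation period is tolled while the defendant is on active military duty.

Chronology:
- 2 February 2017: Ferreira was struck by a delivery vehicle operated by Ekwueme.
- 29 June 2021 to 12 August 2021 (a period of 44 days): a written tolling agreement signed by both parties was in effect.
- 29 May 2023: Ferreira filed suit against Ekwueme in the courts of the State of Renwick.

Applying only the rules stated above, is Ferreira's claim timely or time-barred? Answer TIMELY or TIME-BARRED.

The claim accrued on 2 February 2017, when the wrongful act occurred.
6 years from 2 February 2017 is 2 February 2023.
The period was tolled for 44 days by the written tolling agreement (29 June 2021 to 12 August 2021), pushing the deadline to 18 March 2023.
Ferreira filed on 29 May 2023, after the 18 March 2023 deadline, so the action is time-barred.

TIME-BARRED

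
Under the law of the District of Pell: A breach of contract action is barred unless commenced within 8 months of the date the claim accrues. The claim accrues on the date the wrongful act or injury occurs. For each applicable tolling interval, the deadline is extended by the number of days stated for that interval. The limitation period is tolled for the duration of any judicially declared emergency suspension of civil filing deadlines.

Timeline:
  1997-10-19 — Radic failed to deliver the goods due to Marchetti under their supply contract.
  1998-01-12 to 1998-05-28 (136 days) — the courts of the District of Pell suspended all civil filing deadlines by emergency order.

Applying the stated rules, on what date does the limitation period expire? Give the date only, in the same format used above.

1998-11-02

The limitation period began to run on 1997-10-19.
8 months from 1997-10-19 is 1998-06-19.
The period was tolled for 136 days by the emergency suspension of filing deadlines (1998-01-12 to 1998-05-28), pushing the deadline to 1998-11-02.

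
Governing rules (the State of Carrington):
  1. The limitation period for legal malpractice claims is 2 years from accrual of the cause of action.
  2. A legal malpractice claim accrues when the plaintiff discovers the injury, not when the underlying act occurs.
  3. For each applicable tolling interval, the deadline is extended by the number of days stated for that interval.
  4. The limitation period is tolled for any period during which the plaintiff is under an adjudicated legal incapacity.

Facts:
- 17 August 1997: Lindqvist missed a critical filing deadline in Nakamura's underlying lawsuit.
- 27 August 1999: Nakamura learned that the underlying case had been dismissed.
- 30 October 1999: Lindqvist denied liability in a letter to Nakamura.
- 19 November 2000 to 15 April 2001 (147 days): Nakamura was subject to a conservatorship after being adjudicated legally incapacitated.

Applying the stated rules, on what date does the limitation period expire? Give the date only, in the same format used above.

The claim did not accrue until Nakamura discovered the injury on 27 August 1999; the 17 August 1997 act date does not start the clock under the stated rule.
Adding the 2 years base period to 27 August 1999 gives a deadline of 27 August 2001, before any tolling.
The plaintiff's legal incapacity from 19 November 2000 to 15 April 2001 tolled the period for 147 days, extending the deadline to 21 January 2002.
The other events in the timeline have no effect on the limitation period under the stated rules.

21 January 2002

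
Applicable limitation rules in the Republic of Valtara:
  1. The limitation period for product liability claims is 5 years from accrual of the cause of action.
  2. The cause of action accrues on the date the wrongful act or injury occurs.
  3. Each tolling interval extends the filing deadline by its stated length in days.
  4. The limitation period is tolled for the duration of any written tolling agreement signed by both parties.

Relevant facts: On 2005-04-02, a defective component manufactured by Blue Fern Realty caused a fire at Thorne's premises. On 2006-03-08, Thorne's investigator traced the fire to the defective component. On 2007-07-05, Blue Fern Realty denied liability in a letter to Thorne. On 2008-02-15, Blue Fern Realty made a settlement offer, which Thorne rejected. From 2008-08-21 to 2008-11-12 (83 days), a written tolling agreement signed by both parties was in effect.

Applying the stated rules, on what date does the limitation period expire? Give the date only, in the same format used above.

Accrual is governed by the date of the act, so the period began to run on 2005-04-02; the later discovery on 2006-03-08 is irrelevant under the stated rule.
Adding the 5 years base period to 2005-04-02 gives a deadline of 2010-04-02, before any tolling.
The written tolling agreement from 2008-08-21 to 2008-11-12 tolled the period for 83 days, extending the deadline to 2010-06-24.
Nothing else in the chronology tolls or restarts the period.

2010-06-24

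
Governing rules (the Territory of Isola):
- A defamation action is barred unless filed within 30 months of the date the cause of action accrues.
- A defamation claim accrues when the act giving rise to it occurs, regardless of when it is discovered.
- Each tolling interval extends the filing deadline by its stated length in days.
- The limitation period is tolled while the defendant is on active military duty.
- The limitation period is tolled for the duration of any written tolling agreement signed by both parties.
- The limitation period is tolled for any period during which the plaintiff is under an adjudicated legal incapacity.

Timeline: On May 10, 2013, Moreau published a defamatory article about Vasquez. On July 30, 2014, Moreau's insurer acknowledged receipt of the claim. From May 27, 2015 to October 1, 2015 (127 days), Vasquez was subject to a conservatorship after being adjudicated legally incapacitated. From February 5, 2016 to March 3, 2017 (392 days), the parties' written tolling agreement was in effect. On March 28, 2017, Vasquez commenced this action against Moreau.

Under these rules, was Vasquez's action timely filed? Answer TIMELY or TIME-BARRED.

TIMELY

The limitation period began to run on May 10, 2013.
30 months from May 10, 2013 is November 10, 2015.
Because the plaintiff's legal incapacity ran from May 27, 2015 to October 1, 2015, the deadline is extended by 127 days to March 16, 2016.
Because the written tolling agreement ran from February 5, 2016 to March 3, 2017, the deadline is extended by 392 days to April 12, 2017.
Nothing else in the chronology tolls or restarts the period.
The March 28, 2017 filing precedes the April 12, 2017 deadline; the claim is timely.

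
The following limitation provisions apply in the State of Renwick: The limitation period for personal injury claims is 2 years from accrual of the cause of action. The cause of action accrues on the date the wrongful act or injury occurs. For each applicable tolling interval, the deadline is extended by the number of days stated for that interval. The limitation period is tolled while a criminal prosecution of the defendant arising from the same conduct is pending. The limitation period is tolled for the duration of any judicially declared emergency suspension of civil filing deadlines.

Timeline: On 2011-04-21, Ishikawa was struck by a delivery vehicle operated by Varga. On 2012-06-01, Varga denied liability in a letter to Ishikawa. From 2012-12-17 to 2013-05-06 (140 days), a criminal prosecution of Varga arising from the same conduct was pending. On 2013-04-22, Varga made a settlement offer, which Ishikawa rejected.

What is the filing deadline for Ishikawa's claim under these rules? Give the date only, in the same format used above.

2013-09-08

The limitation period began to run on 2011-04-21.
2 years from 2011-04-21 is 2013-04-21.
The period was tolled for 140 days by the pending criminal prosecution (2012-12-17 to 2013-05-06), pushing the deadline to 2013-09-08.
None of the other events listed affects the running of the period under the stated rules.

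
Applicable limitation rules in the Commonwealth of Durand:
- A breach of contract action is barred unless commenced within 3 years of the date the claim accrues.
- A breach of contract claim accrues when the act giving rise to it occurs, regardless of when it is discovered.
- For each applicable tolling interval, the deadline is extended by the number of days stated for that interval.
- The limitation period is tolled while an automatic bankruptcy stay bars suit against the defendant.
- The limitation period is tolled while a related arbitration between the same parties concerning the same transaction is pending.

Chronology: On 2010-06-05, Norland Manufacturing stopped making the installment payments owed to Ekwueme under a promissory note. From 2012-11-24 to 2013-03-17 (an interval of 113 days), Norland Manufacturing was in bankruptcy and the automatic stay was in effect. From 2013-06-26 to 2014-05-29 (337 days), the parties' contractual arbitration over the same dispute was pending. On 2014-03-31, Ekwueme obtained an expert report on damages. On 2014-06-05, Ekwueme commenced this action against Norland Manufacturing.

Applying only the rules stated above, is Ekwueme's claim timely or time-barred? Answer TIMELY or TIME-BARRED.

The limitation period began to run on 2010-06-05.
The untolled deadline — 3 years after 2010-06-05 — is 2013-06-05.
Because the automatic bankruptcy stay ran from 2012-11-24 to 2013-03-17, the deadline is extended by 113 days to 2013-09-26.
Because the pending related arbitration ran from 2013-06-26 to 2014-05-29, the deadline is extended by 337 days to 2014-08-29.
The other events in the timeline have no effect on the limitation period under the stated rules.
Ekwueme filed on 2014-06-05, before the 2014-08-29 deadline, so the action is timely.

TIMELY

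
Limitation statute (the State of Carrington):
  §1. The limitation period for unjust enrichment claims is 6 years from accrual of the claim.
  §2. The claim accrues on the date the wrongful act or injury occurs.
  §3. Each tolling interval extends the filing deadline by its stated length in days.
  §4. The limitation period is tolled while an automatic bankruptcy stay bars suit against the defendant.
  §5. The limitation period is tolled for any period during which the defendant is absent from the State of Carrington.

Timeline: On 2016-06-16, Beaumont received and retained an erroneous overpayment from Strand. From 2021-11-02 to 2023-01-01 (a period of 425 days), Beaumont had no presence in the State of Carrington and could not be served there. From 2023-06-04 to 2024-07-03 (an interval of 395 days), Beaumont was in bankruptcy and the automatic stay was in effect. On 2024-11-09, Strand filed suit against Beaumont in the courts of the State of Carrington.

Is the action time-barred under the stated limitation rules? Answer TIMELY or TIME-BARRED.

The claim accrued on 2016-06-16, when the wrongful act occurred.
The untolled deadline — 6 years after 2016-06-16 — is 2022-06-16.
The period was tolled for 425 days by the defendant's absence from the jurisdiction (2021-11-02 to 2023-01-01), pushing the deadline to 2023-08-15.
The automatic bankruptcy stay from 2023-06-04 to 2024-07-03 tolled the period for 395 days, extending the deadline to 2024-09-13.
Strand filed on 2024-11-09, after the 2024-09-13 deadline, so the action is time-barred.

TIME-BARRED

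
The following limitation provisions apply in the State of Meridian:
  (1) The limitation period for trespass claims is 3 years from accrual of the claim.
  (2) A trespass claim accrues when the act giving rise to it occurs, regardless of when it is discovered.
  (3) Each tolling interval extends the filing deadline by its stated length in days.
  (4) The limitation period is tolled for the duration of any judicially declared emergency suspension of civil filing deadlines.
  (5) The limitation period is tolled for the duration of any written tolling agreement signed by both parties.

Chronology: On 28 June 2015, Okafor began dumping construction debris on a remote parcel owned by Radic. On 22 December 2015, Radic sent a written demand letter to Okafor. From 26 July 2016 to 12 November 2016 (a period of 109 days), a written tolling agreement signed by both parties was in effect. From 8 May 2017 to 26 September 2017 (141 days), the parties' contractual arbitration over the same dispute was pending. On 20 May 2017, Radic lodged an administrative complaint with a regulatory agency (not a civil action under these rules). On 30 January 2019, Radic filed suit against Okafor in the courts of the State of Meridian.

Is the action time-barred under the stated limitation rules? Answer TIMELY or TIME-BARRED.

TIME-BARRED

The limitation period began to run on 28 June 2015.
The untolled deadline — 3 years after 28 June 2015 — is 28 June 2018.
The period was tolled for 109 days by the written tolling agreement (26 July 2016 to 12 November 2016), pushing the deadline to 15 October 2018.
No stated provision tolls the period for a pending arbitration, so the interval from 8 May 2017 to 26 September 2017 has no effect on the deadline.
Nothing else in the chronology tolls or restarts the period.
The 30 January 2019 filing falls after the 15 October 2018 deadline; the claim is time-barred.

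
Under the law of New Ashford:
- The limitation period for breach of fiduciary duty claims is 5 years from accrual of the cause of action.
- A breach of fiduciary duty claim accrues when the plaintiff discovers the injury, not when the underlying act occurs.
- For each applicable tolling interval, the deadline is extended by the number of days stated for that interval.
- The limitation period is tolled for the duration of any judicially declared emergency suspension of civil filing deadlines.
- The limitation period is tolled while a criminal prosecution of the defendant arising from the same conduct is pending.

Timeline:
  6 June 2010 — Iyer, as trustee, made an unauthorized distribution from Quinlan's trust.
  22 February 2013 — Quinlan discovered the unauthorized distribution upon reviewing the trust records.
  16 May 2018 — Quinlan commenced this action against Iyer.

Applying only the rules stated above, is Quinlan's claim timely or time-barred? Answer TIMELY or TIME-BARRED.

TIME-BARRED

Under the discovery rule, the claim accrued on 22 February 2013, when Quinlan discovered the injury — not on the 6 June 2010 date of the underlying act.
5 years from 22 February 2013 is 22 February 2018.
The 16 May 2018 filing falls after the 22 February 2018 deadline; the claim is time-barred.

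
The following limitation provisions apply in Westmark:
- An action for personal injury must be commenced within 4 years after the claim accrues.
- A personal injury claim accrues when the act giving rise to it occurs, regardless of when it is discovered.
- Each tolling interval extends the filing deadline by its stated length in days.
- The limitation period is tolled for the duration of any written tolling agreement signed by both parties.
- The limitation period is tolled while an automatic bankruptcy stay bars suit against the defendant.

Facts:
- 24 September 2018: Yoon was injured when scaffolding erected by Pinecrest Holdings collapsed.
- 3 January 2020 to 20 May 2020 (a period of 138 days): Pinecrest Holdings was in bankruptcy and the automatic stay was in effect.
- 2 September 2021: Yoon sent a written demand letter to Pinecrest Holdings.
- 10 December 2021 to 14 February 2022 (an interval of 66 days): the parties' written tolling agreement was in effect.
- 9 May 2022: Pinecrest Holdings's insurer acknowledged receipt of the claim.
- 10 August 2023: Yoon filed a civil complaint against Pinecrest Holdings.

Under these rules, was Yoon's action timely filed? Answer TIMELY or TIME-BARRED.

TIME-BARRED

The limitation period began to run on 24 September 2018.
The untolled deadline — 4 years after 24 September 2018 — is 24 September 2022.
The period was tolled for 138 days by the automatic bankruptcy stay (3 January 2020 to 20 May 2020), pushing the deadline to 9 February 2023.
The written tolling agreement from 10 December 2021 to 14 February 2022 tolled the period for 66 days, extending the deadline to 16 April 2023.
None of the other events listed affects the running of the period under the stated rules.
Yoon filed on 10 August 2023, after the 16 April 2023 deadline, so the action is time-barred.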